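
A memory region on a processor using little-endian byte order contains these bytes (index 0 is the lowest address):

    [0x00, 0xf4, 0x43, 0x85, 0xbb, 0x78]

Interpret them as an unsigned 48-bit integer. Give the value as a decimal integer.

132746790040576

Little-endian stores the least-significant byte at the lowest address.
Reassemble most-significant byte first: 78 BB 85 43 F4 00 → 0x78BB8543F400.
0x78BB8543F400 = 132746790040576.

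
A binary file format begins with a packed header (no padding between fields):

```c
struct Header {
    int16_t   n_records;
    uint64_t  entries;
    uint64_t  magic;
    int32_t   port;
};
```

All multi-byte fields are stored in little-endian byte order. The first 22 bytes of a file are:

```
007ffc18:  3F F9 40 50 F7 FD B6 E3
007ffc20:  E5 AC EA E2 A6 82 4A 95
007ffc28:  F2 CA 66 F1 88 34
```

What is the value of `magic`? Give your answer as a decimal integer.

14623915087277515498

`magic` follows `n_records` (2 B), `entries` (8 B), so it starts at offset 2 + 8 = 10 and occupies 8 bytes.
Bytes at offsets 10..17: EA E2 A6 82 4A 95 F2 CA.
Little-endian stores the least-significant byte at the lowest address.
Reassemble most-significant byte first: CA F2 95 4A 82 A6 E2 EA → 0xCAF2954A82A6E2EA.
0xCAF2954A82A6E2EA = 14623915087277515498.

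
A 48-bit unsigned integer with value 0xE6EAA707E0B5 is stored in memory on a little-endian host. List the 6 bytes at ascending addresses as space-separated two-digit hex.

B5 E0 07 A7 EA E6

Split into bytes (most-significant first): E6 EA A7 07 E0 B5.
In little-endian order the low byte comes first in memory.
So at ascending addresses the bytes are B5 E0 07 A7 EA E6.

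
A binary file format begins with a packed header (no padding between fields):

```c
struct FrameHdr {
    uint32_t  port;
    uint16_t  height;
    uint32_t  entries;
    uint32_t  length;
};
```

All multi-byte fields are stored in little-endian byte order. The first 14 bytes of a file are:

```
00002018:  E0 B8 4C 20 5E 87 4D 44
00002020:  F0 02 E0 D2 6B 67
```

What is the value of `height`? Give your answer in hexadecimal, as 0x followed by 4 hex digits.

0x875E

`height` follows `port` (4 bytes), so it starts at byte offset 4 and occupies 2 bytes.
Bytes at offsets 4..5: 5E 87.
In little-endian order the low byte comes first in memory.
Reassemble most-significant byte first: 87 5E → 0x875E.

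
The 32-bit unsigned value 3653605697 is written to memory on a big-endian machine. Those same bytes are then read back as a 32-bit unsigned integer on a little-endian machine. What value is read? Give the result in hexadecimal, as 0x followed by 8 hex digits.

3653605697 in 32-bit hexadecimal is 0xD9C59941.
Stored big-endian, the bytes at ascending addresses are D9 C5 99 41.
Read back as little-endian, the first byte is least significant, giving 0x4199C5D9.

0x4199C5D9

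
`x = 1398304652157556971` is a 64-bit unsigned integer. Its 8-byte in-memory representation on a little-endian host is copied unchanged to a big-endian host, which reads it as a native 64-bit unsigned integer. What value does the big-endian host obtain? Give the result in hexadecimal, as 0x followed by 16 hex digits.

1398304652157556971 in 64-bit hexadecimal is 0x1367C6AC2FA098EB.
Stored little-endian, the bytes at ascending addresses are EB 98 A0 2F AC C6 67 13.
Read back as big-endian, the last byte is least significant, giving 0xEB98A02FACC66713.

0xEB98A02FACC66713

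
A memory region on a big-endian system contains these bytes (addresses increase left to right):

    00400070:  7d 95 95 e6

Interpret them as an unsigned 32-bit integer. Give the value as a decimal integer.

2106955238

Big-endian: lowest address holds the most-significant byte.
The bytes are already most-significant first: 0x7D9595E6.
0x7D9595E6 = 2106955238.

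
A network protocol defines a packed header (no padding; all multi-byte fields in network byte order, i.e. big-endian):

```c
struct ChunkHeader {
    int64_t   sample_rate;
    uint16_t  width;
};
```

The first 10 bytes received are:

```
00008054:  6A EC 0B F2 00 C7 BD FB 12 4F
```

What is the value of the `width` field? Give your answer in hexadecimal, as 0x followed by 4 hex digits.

0x124F

`width` follows `sample_rate` (8 bytes), so it starts at byte offset 8 and occupies 2 bytes.
Bytes at offsets 8..9: 12 4F.
Big-endian stores the most-significant byte at the lowest address.
The bytes are already most-significant first: 0x124F.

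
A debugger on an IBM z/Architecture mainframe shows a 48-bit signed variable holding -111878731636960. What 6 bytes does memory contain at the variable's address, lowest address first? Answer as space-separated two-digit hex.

9A 3F 33 F1 5F 20

Two's complement of -111878731636960 in 48 bits: 111878731636960 = 0x65C0CC0EA0E0; invert → 0x9A3F33F15F1F; add 1 → 0x9A3F33F15F20.
Split into bytes (most-significant first): 9A 3F 33 F1 5F 20.
Big-endian stores the most-significant byte at the lowest address.
So the memory order matches the most-significant-first order: 9A 3F 33 F1 5F 20.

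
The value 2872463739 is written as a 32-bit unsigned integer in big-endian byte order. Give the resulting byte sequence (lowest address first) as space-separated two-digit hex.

2872463739 in hexadecimal, padded to 32 bits, is 0xAB36517B.
Split into bytes (most-significant first): AB 36 51 7B.
Big-endian: lowest address holds the most-significant byte.
So the memory order matches the most-significant-first order: AB 36 51 7B.

AB 36 51 7B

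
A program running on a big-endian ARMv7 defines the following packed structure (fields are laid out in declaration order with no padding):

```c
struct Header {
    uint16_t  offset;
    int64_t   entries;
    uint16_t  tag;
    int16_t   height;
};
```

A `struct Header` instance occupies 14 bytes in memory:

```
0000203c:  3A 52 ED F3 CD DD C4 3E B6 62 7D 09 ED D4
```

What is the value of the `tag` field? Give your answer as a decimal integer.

32009

`tag` follows `offset` (2 B), `entries` (8 B), so it starts at offset 2 + 8 = 10 and occupies 2 bytes.
Bytes at offsets 10..11: 7D 09.
Big-endian stores the most-significant byte at the lowest address.
The bytes are already most-significant first: 0x7D09.
0x7D09 = 32009.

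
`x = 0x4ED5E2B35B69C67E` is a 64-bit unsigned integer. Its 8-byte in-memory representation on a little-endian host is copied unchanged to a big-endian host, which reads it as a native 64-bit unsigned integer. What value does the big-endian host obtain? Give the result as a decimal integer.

9135104736748557646

Stored little-endian, the bytes at ascending addresses are 7E C6 69 5B B3 E2 D5 4E.
Read back as big-endian, the last byte is least significant, giving 0x7EC6695BB3E2D54E.
0x7EC6695BB3E2D54E = 9135104736748557646.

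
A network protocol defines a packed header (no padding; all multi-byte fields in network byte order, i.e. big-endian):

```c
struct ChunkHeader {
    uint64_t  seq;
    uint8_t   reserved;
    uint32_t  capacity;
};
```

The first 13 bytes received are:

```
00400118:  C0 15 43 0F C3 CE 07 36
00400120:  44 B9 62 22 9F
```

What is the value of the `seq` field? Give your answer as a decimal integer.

`seq` is the first field, at byte offset 0, occupying 8 bytes.
Bytes at offsets 0..7: C0 15 43 0F C3 CE 07 36.
In big-endian order the high byte comes first in memory.
The bytes are already most-significant first: 0xC015430FC3CE0736.
0xC015430FC3CE0736 = 13841042764781717302.

13841042764781717302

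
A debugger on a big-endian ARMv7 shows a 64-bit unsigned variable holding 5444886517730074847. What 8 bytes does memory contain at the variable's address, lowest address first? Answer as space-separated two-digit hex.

4B 90 1F 70 8B 9D 60 DF

5444886517730074847 in hexadecimal, padded to 64 bits, is 0x4B901F708B9D60DF.
Split into bytes (most-significant first): 4B 90 1F 70 8B 9D 60 DF.
Big-endian: lowest address holds the most-significant byte.
So the memory order matches the most-significant-first order: 4B 90 1F 70 8B 9D 60 DF.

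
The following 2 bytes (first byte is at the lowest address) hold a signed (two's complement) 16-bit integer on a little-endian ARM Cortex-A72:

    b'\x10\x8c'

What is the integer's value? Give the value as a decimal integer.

-29680

In little-endian order the low byte comes first in memory.
Reassemble most-significant byte first: 8C 10 → 0x8C10.
Top bit is set, so as a signed 16-bit value this is 0x8C10 − 2^16 = -29680.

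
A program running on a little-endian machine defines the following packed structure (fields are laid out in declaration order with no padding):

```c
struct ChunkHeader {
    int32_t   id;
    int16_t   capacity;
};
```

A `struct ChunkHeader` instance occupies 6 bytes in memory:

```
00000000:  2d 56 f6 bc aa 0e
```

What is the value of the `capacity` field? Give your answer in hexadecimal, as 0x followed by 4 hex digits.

`capacity` follows `id` (4 bytes), so it starts at byte offset 4 and occupies 2 bytes.
Bytes at offsets 4..5: AA 0E.
In little-endian order the low byte comes first in memory.
Reassemble most-significant byte first: 0E AA → 0x0EAA.

0x0EAA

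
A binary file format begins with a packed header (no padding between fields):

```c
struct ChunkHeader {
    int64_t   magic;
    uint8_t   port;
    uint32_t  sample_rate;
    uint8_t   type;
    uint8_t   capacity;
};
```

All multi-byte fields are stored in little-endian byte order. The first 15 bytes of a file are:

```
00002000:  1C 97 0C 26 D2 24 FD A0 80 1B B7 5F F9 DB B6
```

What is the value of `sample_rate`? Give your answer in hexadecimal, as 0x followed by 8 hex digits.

`sample_rate` follows `magic` (8 B), `port` (1 B), so it starts at offset 8 + 1 = 9 and occupies 4 bytes.
Bytes at offsets 9..12: 1B B7 5F F9.
Little-endian stores the least-significant byte at the lowest address.
Reassemble most-significant byte first: F9 5F B7 1B → 0xF95FB71B.

0xF95FB71B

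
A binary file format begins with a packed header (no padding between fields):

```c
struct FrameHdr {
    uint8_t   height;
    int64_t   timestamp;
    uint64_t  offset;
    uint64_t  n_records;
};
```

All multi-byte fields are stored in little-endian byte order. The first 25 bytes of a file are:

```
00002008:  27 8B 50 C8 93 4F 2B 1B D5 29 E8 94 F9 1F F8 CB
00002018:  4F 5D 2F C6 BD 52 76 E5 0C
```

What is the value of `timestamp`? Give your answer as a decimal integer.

`timestamp` follows `height` (1 byte), so it starts at byte offset 1 and occupies 8 bytes.
Bytes at offsets 1..8: 8B 50 C8 93 4F 2B 1B D5.
Little-endian stores the least-significant byte at the lowest address.
Reassemble most-significant byte first: D5 1B 2B 4F 93 C8 50 8B → 0xD51B2B4F93C8508B.
Top bit is set, so as a signed 64-bit value this is 0xD51B2B4F93C8508B − 2^64 = -3090829098477924213.

-3090829098477924213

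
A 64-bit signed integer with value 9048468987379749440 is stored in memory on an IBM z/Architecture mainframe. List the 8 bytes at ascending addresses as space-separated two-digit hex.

7D 92 9E 9A 69 E8 92 40

9048468987379749440 in hexadecimal, padded to 64 bits, is 0x7D929E9A69E89240.
Split into bytes (most-significant first): 7D 92 9E 9A 69 E8 92 40.
In big-endian order the high byte comes first in memory.
So the memory order matches the most-significant-first order: 7D 92 9E 9A 69 E8 92 40.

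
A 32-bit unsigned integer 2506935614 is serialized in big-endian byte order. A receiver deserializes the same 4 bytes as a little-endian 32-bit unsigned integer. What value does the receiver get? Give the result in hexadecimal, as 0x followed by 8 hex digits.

0x3ECD6C95

2506935614 in 32-bit hexadecimal is 0x956CCD3E.
Stored big-endian, the bytes at ascending addresses are 95 6C CD 3E.
Read back as little-endian, the first byte is least significant, giving 0x3ECD6C95.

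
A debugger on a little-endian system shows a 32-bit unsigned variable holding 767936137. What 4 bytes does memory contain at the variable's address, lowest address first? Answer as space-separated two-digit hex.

89 C6 C5 2D

767936137 in hexadecimal, padded to 32 bits, is 0x2DC5C689.
Split into bytes (most-significant first): 2D C5 C6 89.
In little-endian order the low byte comes first in memory.
So at ascending addresses the bytes are 89 C6 C5 2D.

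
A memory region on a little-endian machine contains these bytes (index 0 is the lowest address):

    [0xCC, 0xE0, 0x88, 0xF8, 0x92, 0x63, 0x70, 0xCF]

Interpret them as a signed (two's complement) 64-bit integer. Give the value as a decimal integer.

Little-endian: lowest address holds the least-significant byte.
Reassemble most-significant byte first: CF 70 63 92 F8 88 E0 CC → 0xCF706392F888E0CC.
Top bit is set, so as a signed 64-bit value this is 0xCF706392F888E0CC − 2^64 = -3499187427580780340.

-3499187427580780340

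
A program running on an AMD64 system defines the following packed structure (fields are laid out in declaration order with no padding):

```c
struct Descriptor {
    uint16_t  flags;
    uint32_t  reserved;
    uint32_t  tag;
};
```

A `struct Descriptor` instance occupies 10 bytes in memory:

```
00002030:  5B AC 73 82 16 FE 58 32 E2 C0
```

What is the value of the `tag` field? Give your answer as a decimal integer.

3236049496

`tag` follows `flags` (2 B), `reserved` (4 B), so it starts at offset 2 + 4 = 6 and occupies 4 bytes.
Bytes at offsets 6..9: 58 32 E2 C0.
Little-endian: lowest address holds the least-significant byte.
Reassemble most-significant byte first: C0 E2 32 58 → 0xC0E23258.
0xC0E23258 = 3236049496.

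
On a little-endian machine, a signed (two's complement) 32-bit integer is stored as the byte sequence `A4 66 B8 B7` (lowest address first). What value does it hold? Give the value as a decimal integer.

-1212651868

In little-endian order the low byte comes first in memory.
Reassemble most-significant byte first: B7 B8 66 A4 → 0xB7B866A4.
Top bit is set, so as a signed 32-bit value this is 0xB7B866A4 − 2^32 = -1212651868.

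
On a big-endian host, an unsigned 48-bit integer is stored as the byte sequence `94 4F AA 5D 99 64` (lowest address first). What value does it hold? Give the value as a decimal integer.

In big-endian order the high byte comes first in memory.
The bytes are already most-significant first: 0x944FAA5D9964.
0x944FAA5D9964 = 163069881588068.

163069881588068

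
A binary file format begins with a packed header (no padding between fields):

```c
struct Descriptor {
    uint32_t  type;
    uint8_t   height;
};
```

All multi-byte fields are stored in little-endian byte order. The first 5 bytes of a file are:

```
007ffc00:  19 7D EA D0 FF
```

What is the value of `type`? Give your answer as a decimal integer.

`type` is the first field, at byte offset 0, occupying 4 bytes.
Bytes at offsets 0..3: 19 7D EA D0.
In little-endian order the low byte comes first in memory.
Reassemble most-significant byte first: D0 EA 7D 19 → 0xD0EA7D19.
0xD0EA7D19 = 3505028377.

3505028377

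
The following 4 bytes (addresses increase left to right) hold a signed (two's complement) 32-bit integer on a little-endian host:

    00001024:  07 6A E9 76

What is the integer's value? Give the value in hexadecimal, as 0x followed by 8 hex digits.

0x76E96A07

In little-endian order the low byte comes first in memory.
Reassemble most-significant byte first: 76 E9 6A 07 → 0x76E96A07.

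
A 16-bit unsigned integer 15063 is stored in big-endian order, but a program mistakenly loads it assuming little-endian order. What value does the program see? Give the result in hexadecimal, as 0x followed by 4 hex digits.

0xD73A

15063 in 16-bit hexadecimal is 0x3AD7.
Stored big-endian, the bytes at ascending addresses are 3A D7.
Read back as little-endian, the first byte is least significant, giving 0xD73A.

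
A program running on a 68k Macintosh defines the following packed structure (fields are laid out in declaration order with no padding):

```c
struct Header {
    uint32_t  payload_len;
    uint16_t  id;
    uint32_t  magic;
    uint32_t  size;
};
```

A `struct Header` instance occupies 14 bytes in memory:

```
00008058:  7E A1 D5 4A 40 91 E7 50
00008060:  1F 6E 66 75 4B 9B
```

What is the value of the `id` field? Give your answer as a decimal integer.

`id` follows `payload_len` (4 bytes), so it starts at byte offset 4 and occupies 2 bytes.
Bytes at offsets 4..5: 40 91.
Big-endian: lowest address holds the most-significant byte.
The bytes are already most-significant first: 0x4091.
0x4091 = 16529.

16529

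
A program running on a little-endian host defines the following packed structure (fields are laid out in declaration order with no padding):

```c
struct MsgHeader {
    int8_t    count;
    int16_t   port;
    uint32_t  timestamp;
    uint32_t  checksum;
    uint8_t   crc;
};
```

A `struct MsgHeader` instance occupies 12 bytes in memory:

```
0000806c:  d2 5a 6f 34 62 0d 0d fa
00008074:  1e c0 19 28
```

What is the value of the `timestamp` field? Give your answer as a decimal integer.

`timestamp` follows `count` (1 B), `port` (2 B), so it starts at offset 1 + 2 = 3 and occupies 4 bytes.
Bytes at offsets 3..6: 34 62 0D 0D.
Little-endian stores the least-significant byte at the lowest address.
Reassemble most-significant byte first: 0D 0D 62 34 → 0x0D0D6234.
0x0D0D6234 = 218980916.

218980916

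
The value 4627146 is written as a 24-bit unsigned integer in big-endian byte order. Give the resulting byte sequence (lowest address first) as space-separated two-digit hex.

4627146 in hexadecimal, padded to 24 bits, is 0x469ACA.
Split into bytes (most-significant first): 46 9A CA.
In big-endian order the high byte comes first in memory.
So the memory order matches the most-significant-first order: 46 9A CA.

46 9A CA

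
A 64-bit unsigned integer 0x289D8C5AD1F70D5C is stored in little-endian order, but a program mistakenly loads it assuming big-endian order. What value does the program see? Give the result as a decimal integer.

6633230304725998888

Stored little-endian, the bytes at ascending addresses are 5C 0D F7 D1 5A 8C 9D 28.
Read back as big-endian, the last byte is least significant, giving 0x5C0DF7D15A8C9D28.
0x5C0DF7D15A8C9D28 = 6633230304725998888.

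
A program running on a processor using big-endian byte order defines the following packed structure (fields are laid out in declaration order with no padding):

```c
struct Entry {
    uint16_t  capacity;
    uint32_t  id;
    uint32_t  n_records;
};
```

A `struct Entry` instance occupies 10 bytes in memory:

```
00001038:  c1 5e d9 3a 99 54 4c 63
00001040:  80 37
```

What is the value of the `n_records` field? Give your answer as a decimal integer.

1281589303

`n_records` follows `capacity` (2 B), `id` (4 B), so it starts at offset 2 + 4 = 6 and occupies 4 bytes.
Bytes at offsets 6..9: 4C 63 80 37.
In big-endian order the high byte comes first in memory.
The bytes are already most-significant first: 0x4C638037.
0x4C638037 = 1281589303.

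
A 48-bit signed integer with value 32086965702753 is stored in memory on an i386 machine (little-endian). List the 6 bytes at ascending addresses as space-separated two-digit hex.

61 50 31 D4 2E 1D

32086965702753 in hexadecimal, padded to 48 bits, is 0x1D2ED4315061.
Split into bytes (most-significant first): 1D 2E D4 31 50 61.
Little-endian stores the least-significant byte at the lowest address.
So at ascending addresses the bytes are 61 50 31 D4 2E 1D.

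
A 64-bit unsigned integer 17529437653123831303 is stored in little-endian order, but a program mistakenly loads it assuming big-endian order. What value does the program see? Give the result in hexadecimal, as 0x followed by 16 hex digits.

0x0796CDAAAB1245F3

17529437653123831303 in 64-bit hexadecimal is 0xF34512ABAACD9607.
Stored little-endian, the bytes at ascending addresses are 07 96 CD AA AB 12 45 F3.
Read back as big-endian, the last byte is least significant, giving 0x0796CDAAAB1245F3.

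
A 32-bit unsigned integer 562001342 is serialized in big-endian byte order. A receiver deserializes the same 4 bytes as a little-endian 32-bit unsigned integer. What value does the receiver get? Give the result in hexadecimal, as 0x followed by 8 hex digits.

0xBE757F21

562001342 in 32-bit hexadecimal is 0x217F75BE.
Stored big-endian, the bytes at ascending addresses are 21 7F 75 BE.
Read back as little-endian, the first byte is least significant, giving 0xBE757F21.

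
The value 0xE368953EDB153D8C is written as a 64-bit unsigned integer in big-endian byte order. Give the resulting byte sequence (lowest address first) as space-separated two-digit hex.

E3 68 95 3E DB 15 3D 8C

Split into bytes (most-significant first): E3 68 95 3E DB 15 3D 8C.
In big-endian order the high byte comes first in memory.
So the memory order matches the most-significant-first order: E3 68 95 3E DB 15 3D 8C.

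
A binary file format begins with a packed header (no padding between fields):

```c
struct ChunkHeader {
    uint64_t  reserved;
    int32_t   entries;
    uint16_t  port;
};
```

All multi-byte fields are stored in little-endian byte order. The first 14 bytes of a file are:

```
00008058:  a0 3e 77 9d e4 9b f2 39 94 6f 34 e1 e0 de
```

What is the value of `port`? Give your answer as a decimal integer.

`port` follows `reserved` (8 B), `entries` (4 B), so it starts at offset 8 + 4 = 12 and occupies 2 bytes.
Bytes at offsets 12..13: E0 DE.
Little-endian stores the least-significant byte at the lowest address.
Reassemble most-significant byte first: DE E0 → 0xDEE0.
0xDEE0 = 57056.

57056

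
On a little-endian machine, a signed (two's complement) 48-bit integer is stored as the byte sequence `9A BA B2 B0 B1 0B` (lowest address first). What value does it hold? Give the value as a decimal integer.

Little-endian stores the least-significant byte at the lowest address.
Reassemble most-significant byte first: 0B B1 B0 B2 BA 9A → 0x0BB1B0B2BA9A.
0x0BB1B0B2BA9A = 12857801620122.

12857801620122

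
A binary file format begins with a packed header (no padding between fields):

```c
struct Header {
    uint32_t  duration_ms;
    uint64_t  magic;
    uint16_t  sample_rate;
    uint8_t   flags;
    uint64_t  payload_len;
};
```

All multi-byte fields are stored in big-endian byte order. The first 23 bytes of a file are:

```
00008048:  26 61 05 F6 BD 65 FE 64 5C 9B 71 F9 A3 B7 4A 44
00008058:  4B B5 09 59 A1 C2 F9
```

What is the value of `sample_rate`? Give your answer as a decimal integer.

`sample_rate` follows `duration_ms` (4 B), `magic` (8 B), so it starts at offset 4 + 8 = 12 and occupies 2 bytes.
Bytes at offsets 12..13: A3 B7.
Big-endian: lowest address holds the most-significant byte.
The bytes are already most-significant first: 0xA3B7.
0xA3B7 = 41911.

41911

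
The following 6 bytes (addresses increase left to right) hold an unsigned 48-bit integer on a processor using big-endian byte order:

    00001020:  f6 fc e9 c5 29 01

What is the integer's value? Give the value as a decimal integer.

271566114203905

In big-endian order the high byte comes first in memory.
The bytes are already most-significant first: 0xF6FCE9C52901.
0xF6FCE9C52901 = 271566114203905.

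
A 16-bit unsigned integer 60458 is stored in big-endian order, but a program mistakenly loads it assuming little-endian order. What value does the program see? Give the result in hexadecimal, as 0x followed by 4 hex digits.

0x2AEC

60458 in 16-bit hexadecimal is 0xEC2A.
Stored big-endian, the bytes at ascending addresses are EC 2A.
Read back as little-endian, the first byte is least significant, giving 0x2AEC.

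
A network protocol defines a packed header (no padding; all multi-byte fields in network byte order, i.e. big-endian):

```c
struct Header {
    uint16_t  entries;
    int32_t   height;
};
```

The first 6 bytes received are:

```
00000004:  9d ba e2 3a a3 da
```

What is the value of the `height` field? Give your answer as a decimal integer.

`height` follows `entries` (2 bytes), so it starts at byte offset 2 and occupies 4 bytes.
Bytes at offsets 2..5: E2 3A A3 DA.
Big-endian: lowest address holds the most-significant byte.
The bytes are already most-significant first: 0xE23AA3DA.
Top bit is set, so as a signed 32-bit value this is 0xE23AA3DA − 2^32 = -499473446.

-499473446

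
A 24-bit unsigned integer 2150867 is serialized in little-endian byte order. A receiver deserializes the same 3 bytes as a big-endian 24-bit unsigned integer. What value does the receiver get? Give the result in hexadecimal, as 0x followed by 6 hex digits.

2150867 in 24-bit hexadecimal is 0x20D1D3.
Stored little-endian, the bytes at ascending addresses are D3 D1 20.
Read back as big-endian, the last byte is least significant, giving 0xD3D120.

0xD3D120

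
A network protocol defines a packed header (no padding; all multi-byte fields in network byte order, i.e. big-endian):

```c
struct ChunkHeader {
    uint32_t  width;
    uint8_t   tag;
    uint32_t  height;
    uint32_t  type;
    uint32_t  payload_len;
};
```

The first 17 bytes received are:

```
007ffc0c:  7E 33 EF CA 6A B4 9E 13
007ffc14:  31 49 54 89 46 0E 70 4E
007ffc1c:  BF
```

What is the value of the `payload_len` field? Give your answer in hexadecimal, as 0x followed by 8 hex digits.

`payload_len` follows `width` (4 B), `tag` (1 B), `height` (4 B), `type` (4 B), so it starts at offset 4 + 1 + 4 + 4 = 13 and occupies 4 bytes.
Bytes at offsets 13..16: 0E 70 4E BF.
Big-endian stores the most-significant byte at the lowest address.
The bytes are already most-significant first: 0x0E704EBF.

0x0E704EBF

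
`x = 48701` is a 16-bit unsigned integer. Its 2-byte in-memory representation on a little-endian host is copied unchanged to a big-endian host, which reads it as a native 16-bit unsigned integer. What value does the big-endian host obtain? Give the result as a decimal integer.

48701 in 16-bit hexadecimal is 0xBE3D.
Stored little-endian, the bytes at ascending addresses are 3D BE.
Read back as big-endian, the last byte is least significant, giving 0x3DBE.
0x3DBE = 15806.

15806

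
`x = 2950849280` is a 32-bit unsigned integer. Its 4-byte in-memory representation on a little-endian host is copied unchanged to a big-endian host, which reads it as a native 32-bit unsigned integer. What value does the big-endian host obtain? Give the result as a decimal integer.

2950849280 in 32-bit hexadecimal is 0xAFE26300.
Stored little-endian, the bytes at ascending addresses are 00 63 E2 AF.
Read back as big-endian, the last byte is least significant, giving 0x0063E2AF.
0x0063E2AF = 6546095.

6546095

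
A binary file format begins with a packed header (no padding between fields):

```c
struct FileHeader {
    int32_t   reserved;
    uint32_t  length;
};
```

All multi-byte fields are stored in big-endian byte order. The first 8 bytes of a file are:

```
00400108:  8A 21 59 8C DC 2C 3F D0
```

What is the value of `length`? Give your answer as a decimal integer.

3693887440

`length` follows `reserved` (4 bytes), so it starts at byte offset 4 and occupies 4 bytes.
Bytes at offsets 4..7: DC 2C 3F D0.
In big-endian order the high byte comes first in memory.
The bytes are already most-significant first: 0xDC2C3FD0.
0xDC2C3FD0 = 3693887440.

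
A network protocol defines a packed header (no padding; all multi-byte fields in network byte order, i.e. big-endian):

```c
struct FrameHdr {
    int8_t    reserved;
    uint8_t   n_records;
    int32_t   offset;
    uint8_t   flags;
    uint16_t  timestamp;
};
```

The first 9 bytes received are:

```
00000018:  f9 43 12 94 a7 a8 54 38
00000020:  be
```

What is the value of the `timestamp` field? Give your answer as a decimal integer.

`timestamp` follows `reserved` (1 B), `n_records` (1 B), `offset` (4 B), `flags` (1 B), so it starts at offset 1 + 1 + 4 + 1 = 7 and occupies 2 bytes.
Bytes at offsets 7..8: 38 BE.
Big-endian stores the most-significant byte at the lowest address.
The bytes are already most-significant first: 0x38BE.
0x38BE = 14526.

14526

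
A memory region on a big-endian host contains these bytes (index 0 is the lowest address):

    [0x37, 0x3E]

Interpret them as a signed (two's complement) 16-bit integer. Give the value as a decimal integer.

14142

In big-endian order the high byte comes first in memory.
The bytes are already most-significant first: 0x373E.
0x373E = 14142.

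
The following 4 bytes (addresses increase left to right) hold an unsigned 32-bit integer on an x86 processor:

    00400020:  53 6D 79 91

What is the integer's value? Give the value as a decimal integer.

Little-endian: lowest address holds the least-significant byte.
Reassemble most-significant byte first: 91 79 6D 53 → 0x91796D53.
0x91796D53 = 2440654163.

2440654163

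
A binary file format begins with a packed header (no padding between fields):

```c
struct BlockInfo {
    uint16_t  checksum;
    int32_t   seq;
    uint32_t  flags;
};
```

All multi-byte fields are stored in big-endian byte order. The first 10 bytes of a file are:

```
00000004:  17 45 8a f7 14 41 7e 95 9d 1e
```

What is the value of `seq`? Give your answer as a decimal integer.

`seq` follows `checksum` (2 bytes), so it starts at byte offset 2 and occupies 4 bytes.
Bytes at offsets 2..5: 8A F7 14 41.
Big-endian: lowest address holds the most-significant byte.
The bytes are already most-significant first: 0x8AF71441.
Top bit is set, so as a signed 32-bit value this is 0x8AF71441 − 2^32 = -1963518911.

-1963518911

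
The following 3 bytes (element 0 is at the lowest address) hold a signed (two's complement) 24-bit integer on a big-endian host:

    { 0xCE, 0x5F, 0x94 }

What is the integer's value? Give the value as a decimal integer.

-3252332

Big-endian stores the most-significant byte at the lowest address.
The bytes are already most-significant first: 0xCE5F94.
Top bit is set, so as a signed 24-bit value this is 0xCE5F94 − 2^24 = -3252332.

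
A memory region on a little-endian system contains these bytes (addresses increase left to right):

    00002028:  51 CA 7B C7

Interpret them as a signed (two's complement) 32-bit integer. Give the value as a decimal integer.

In little-endian order the low byte comes first in memory.
Reassemble most-significant byte first: C7 7B CA 51 → 0xC77BCA51.
Top bit is set, so as a signed 32-bit value this is 0xC77BCA51 − 2^32 = -948188591.

-948188591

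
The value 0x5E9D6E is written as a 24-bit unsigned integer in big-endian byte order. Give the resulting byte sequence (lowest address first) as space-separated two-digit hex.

Split into bytes (most-significant first): 5E 9D 6E.
Big-endian stores the most-significant byte at the lowest address.
So the memory order matches the most-significant-first order: 5E 9D 6E.

5E 9D 6E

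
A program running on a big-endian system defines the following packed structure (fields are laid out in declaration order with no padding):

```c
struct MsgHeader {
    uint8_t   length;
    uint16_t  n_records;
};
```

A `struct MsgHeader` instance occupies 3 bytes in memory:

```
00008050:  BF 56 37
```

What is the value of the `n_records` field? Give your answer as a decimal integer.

22071

`n_records` follows `length` (1 byte), so it starts at byte offset 1 and occupies 2 bytes.
Bytes at offsets 1..2: 56 37.
Big-endian stores the most-significant byte at the lowest address.
The bytes are already most-significant first: 0x5637.
0x5637 = 22071.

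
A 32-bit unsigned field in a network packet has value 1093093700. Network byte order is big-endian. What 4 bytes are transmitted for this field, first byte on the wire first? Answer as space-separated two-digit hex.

1093093700 in hexadecimal, padded to 32 bits, is 0x41274944.
Split into bytes (most-significant first): 41 27 49 44.
In big-endian order the high byte comes first in memory.
So the memory order matches the most-significant-first order: 41 27 49 44.

41 27 49 44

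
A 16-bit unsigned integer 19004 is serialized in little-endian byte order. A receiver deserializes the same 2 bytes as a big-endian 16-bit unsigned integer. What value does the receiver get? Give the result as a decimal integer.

15434

19004 in 16-bit hexadecimal is 0x4A3C.
Stored little-endian, the bytes at ascending addresses are 3C 4A.
Read back as big-endian, the last byte is least significant, giving 0x3C4A.
0x3C4A = 15434.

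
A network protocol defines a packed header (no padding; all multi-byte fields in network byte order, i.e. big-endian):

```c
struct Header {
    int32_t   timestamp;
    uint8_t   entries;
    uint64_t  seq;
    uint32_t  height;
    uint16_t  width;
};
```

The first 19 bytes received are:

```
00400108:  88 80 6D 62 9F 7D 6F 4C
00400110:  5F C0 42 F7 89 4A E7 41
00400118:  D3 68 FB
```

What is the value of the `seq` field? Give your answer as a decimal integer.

`seq` follows `timestamp` (4 B), `entries` (1 B), so it starts at offset 4 + 1 = 5 and occupies 8 bytes.
Bytes at offsets 5..12: 7D 6F 4C 5F C0 42 F7 89.
Big-endian stores the most-significant byte at the lowest address.
The bytes are already most-significant first: 0x7D6F4C5FC042F789.
0x7D6F4C5FC042F789 = 9038526951287093129.

9038526951287093129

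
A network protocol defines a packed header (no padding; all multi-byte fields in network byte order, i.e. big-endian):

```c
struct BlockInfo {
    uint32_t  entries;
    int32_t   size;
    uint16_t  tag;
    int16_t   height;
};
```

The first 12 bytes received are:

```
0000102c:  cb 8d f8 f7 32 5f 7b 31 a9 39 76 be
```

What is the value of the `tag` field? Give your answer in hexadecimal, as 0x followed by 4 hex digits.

0xA939

`tag` follows `entries` (4 B), `size` (4 B), so it starts at offset 4 + 4 = 8 and occupies 2 bytes.
Bytes at offsets 8..9: A9 39.
In big-endian order the high byte comes first in memory.
The bytes are already most-significant first: 0xA939.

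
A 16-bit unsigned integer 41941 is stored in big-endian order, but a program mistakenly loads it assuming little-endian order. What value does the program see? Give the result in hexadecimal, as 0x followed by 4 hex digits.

0xD5A3

41941 in 16-bit hexadecimal is 0xA3D5.
Stored big-endian, the bytes at ascending addresses are A3 D5.
Read back as little-endian, the first byte is least significant, giving 0xD5A3.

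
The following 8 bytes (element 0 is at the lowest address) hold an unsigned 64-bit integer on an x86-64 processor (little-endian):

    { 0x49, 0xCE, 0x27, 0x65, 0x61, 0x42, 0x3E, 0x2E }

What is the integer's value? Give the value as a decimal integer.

Little-endian: lowest address holds the least-significant byte.
Reassemble most-significant byte first: 2E 3E 42 61 65 27 CE 49 → 0x2E3E42616527CE49.
0x2E3E42616527CE49 = 3332173760377114185.

3332173760377114185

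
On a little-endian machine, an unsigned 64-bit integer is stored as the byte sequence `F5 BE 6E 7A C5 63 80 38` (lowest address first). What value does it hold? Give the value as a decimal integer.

Little-endian: lowest address holds the least-significant byte.
Reassemble most-significant byte first: 38 80 63 C5 7A 6E BE F5 → 0x388063C57A6EBEF5.
0x388063C57A6EBEF5 = 4071363762956713717.

4071363762956713717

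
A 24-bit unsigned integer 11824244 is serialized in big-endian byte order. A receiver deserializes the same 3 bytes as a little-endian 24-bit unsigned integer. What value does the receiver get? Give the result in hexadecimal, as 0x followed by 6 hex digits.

11824244 in 24-bit hexadecimal is 0xB46C74.
Stored big-endian, the bytes at ascending addresses are B4 6C 74.
Read back as little-endian, the first byte is least significant, giving 0x746CB4.

0x746CB4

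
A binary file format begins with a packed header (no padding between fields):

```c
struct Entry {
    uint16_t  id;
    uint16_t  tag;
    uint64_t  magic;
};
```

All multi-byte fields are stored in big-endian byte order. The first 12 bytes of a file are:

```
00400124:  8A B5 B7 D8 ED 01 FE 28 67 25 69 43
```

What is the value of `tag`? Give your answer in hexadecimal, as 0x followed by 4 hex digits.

`tag` follows `id` (2 bytes), so it starts at byte offset 2 and occupies 2 bytes.
Bytes at offsets 2..3: B7 D8.
In big-endian order the high byte comes first in memory.
The bytes are already most-significant first: 0xB7D8.

0xB7D8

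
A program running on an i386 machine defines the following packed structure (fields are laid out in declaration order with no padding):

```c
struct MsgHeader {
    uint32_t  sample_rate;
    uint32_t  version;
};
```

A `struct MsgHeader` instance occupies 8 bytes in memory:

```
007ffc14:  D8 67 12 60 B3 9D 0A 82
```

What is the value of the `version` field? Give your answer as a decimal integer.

`version` follows `sample_rate` (4 bytes), so it starts at byte offset 4 and occupies 4 bytes.
Bytes at offsets 4..7: B3 9D 0A 82.
Little-endian: lowest address holds the least-significant byte.
Reassemble most-significant byte first: 82 0A 9D B3 → 0x820A9DB3.
0x820A9DB3 = 2181733811.

2181733811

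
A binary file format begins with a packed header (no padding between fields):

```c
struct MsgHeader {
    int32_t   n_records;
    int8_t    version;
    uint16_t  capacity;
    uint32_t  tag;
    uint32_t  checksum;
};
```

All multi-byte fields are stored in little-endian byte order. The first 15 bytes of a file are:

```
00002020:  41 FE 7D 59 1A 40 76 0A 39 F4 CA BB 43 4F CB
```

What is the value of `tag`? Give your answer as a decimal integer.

3405003018

`tag` follows `n_records` (4 B), `version` (1 B), `capacity` (2 B), so it starts at offset 4 + 1 + 2 = 7 and occupies 4 bytes.
Bytes at offsets 7..10: 0A 39 F4 CA.
In little-endian order the low byte comes first in memory.
Reassemble most-significant byte first: CA F4 39 0A → 0xCAF4390A.
0xCAF4390A = 3405003018.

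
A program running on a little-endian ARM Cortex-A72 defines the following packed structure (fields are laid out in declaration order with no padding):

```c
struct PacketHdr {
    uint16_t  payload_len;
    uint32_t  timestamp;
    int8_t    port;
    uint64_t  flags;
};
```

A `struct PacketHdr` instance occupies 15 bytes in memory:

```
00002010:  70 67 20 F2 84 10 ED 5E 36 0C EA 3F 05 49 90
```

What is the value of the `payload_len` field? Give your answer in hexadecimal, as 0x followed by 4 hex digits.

0x6770

`payload_len` is the first field, at byte offset 0, occupying 2 bytes.
Bytes at offsets 0..1: 70 67.
In little-endian order the low byte comes first in memory.
Reassemble most-significant byte first: 67 70 → 0x6770.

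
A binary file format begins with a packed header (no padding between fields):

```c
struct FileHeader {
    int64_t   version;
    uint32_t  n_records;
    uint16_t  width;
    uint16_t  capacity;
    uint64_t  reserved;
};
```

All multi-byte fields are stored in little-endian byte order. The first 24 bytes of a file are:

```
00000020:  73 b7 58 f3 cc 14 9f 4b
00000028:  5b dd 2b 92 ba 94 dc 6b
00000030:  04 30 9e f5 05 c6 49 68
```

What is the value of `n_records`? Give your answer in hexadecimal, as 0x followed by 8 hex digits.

`n_records` follows `version` (8 bytes), so it starts at byte offset 8 and occupies 4 bytes.
Bytes at offsets 8..11: 5B DD 2B 92.
Little-endian: lowest address holds the least-significant byte.
Reassemble most-significant byte first: 92 2B DD 5B → 0x922BDD5B.

0x922BDD5B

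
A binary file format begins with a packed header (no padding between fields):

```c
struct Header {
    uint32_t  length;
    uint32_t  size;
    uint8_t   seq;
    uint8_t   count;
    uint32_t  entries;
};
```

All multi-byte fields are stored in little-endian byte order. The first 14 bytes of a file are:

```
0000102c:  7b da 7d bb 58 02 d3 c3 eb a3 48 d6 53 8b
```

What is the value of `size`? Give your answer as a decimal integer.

`size` follows `length` (4 bytes), so it starts at byte offset 4 and occupies 4 bytes.
Bytes at offsets 4..7: 58 02 D3 C3.
Little-endian stores the least-significant byte at the lowest address.
Reassemble most-significant byte first: C3 D3 02 58 → 0xC3D30258.
0xC3D30258 = 3285385816.

3285385816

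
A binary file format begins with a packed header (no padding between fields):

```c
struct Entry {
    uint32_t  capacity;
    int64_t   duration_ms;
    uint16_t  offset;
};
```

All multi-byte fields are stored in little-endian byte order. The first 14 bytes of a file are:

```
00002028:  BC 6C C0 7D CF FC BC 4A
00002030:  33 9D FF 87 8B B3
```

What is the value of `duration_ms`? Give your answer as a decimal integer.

`duration_ms` follows `capacity` (4 bytes), so it starts at byte offset 4 and occupies 8 bytes.
Bytes at offsets 4..11: CF FC BC 4A 33 9D FF 87.
Little-endian stores the least-significant byte at the lowest address.
Reassemble most-significant byte first: 87 FF 9D 33 4A BC FC CF → 0x87FF9D334ABCFCCF.
Top bit is set, so as a signed 64-bit value this is 0x87FF9D334ABCFCCF − 2^64 = -8647019915905270577.

-8647019915905270577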